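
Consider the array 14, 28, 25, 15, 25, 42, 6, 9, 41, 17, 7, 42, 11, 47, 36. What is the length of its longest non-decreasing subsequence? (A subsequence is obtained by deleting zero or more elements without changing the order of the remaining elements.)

One longest non-decreasing subsequence is 14, 25, 25, 42, 42, 47 (positions 1,3,5,6,12,14), of length 6; no longer one exists.

6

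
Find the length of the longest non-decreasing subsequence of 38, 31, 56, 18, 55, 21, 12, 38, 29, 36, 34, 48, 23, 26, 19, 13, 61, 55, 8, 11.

One longest non-decreasing subsequence is 18, 21, 29, 36, 48, 61 (positions 4,6,9,10,12,17), of length 6; no longer one exists.

6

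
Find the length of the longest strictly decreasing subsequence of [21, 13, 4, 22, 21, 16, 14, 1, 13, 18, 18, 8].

6

Let dp[i] be the longest decreasing subsequence ending at position i. Then dp = [1, 2, 3, 1, 2, 3, 4, 5, 5, 3, 3, 6].
The maximum is 6; one witness is 22, 21, 16, 14, 13, 8 at positions 4,5,6,7,9,12.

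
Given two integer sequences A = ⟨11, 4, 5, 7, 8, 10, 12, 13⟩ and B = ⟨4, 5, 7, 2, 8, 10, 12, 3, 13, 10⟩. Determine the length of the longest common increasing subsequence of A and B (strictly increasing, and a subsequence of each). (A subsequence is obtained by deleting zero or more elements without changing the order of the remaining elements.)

7

For each value that appears in both, track the longest common increasing run ending there.
The best achievable length is 7; one witness is 4, 5, 7, 8, 10, 12, 13 (A-positions 2,3,4,5,6,7,8, B-positions 1,2,3,5,6,7,9).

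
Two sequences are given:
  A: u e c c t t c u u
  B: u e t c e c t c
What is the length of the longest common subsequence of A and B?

6

Backtracking the LCS table gives one alignment: u (A1,B1) → e (A2,B2) → c (A3,B4) → c (A4,B6) → t (A6,B7) → c (A7,B8).
So the longest common subsequence has length 6.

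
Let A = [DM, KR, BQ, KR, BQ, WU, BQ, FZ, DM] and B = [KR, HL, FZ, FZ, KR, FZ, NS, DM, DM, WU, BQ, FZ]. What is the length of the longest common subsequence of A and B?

A longest common subsequence is KR, KR, WU, BQ, FZ (length 5); the LCS DP confirms no longer common subsequence exists.

5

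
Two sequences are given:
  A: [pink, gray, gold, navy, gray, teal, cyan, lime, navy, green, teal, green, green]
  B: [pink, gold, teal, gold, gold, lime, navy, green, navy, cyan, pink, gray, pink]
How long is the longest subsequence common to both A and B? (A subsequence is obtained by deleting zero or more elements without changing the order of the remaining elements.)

A longest common subsequence is pink, gold, teal, lime, navy, green (length 6); the LCS DP confirms no longer common subsequence exists.

6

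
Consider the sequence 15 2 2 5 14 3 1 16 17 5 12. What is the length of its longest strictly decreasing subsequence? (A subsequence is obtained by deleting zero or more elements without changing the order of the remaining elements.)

4

Scanning left to right, the best length ending at each element is: 15→1, 2→2, 2→2, 5→2, 14→2, 3→3, 1→4, 16→1, 17→1, 5→3, 12→3.
So the longest decreasing subsequence has length 4, e.g. 15, 5, 3, 1.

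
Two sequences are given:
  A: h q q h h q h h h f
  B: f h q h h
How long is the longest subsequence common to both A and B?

Backtracking the LCS table gives one alignment: h (A5,B2) → q (A6,B3) → h (A8,B4) → h (A9,B5).
So the longest common subsequence has length 4.

4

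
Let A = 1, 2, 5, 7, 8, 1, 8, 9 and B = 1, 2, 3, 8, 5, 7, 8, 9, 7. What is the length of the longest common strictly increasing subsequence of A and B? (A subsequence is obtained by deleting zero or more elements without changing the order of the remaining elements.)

6

A longest common strictly increasing subsequence is 1, 2, 5, 7, 8, 9 (length 6); it appears in order in both A and B, and no longer such subsequence exists.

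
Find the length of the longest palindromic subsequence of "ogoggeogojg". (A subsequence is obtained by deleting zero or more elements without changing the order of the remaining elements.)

Using dp[i][j] = 2 + dp[i+1][j−1] if the ends match, else max(dp[i+1][j], dp[i][j−1]):
dp[1][11] = 8. A witness is ogoggogo at positions 1,2,3,4,5,7,8,9.

8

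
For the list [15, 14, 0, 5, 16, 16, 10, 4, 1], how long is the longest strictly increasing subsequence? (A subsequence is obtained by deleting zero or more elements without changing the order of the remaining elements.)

3

Scanning left to right, the best length ending at each element is: 15→1, 14→1, 0→1, 5→2, 16→3, 16→3, 10→3, 4→2, 1→2.
So the longest increasing subsequence has length 3, e.g. 0, 5, 16.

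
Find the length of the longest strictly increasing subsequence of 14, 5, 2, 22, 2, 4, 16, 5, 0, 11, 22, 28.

Let dp[i] be the longest increasing subsequence ending at position i. Then dp = [1, 1, 1, 2, 1, 2, 3, 3, 1, 4, 5, 6].
The maximum is 6; one witness is 2, 4, 5, 11, 22, 28 at positions 3,6,8,10,11,12.

6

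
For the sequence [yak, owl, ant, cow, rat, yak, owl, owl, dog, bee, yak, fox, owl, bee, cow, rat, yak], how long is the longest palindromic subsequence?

8

One longest palindromic subsequence is yak rat yak owl owl yak rat yak (positions 1,5,6,7,8,11,16,17); it reads the same forward and backward, and the interval DP gives dp[1][17] = 8.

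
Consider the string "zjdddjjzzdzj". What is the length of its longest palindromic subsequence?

7

One longest palindromic subsequence is zjdddjz (positions 1,2,3,4,5,7,11); it reads the same forward and backward, and the interval DP gives dp[1][12] = 7.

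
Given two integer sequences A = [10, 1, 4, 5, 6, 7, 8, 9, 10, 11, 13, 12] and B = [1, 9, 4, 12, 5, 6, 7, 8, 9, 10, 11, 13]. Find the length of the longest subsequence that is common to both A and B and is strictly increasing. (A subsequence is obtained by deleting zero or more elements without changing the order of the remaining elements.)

10

For each value that appears in both, track the longest common increasing run ending there.
The best achievable length is 10; one witness is 1, 4, 5, 6, 7, 8, 9, 10, 11, 13 (A-positions 2,3,4,5,6,7,8,9,10,11, B-positions 1,3,5,6,7,8,9,10,11,12).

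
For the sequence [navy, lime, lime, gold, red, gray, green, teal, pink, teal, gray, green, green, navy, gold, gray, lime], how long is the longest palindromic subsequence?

Using dp[i][j] = 2 + dp[i+1][j−1] if the ends match, else max(dp[i+1][j], dp[i][j−1]):
dp[1][17] = 9. A witness is lime gray green teal pink teal green gray lime at positions 2,6,7,8,9,10,13,16,17.

9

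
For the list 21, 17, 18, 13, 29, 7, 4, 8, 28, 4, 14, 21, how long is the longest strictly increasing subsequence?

4

Let dp[i] be the longest increasing subsequence ending at position i. Then dp = [1, 1, 2, 1, 3, 1, 1, 2, 3, 1, 3, 4].
The maximum is 4; one witness is 7, 8, 14, 21 at positions 6,8,11,12.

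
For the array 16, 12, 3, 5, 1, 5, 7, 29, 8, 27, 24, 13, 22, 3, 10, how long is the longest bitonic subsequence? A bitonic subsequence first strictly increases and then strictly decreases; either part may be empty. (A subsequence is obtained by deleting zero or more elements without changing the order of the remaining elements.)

One longest bitonic subsequence is 3, 5, 7, 29, 27, 24, 22, 10 (positions 3,4,7,8,10,11,13,15): it rises to 29 then falls. Length 8 is optimal.

8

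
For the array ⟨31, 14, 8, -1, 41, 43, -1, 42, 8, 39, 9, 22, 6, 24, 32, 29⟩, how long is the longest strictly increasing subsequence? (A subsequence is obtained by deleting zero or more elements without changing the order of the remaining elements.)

One longest increasing subsequence is -1, 8, 9, 22, 24, 32 (positions 4,9,11,12,14,15), of length 6; no longer one exists.

6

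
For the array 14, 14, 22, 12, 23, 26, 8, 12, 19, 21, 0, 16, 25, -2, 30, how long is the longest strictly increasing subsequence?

6

Let dp[i] be the longest increasing subsequence ending at position i. Then dp = [1, 1, 2, 1, 3, 4, 1, 2, 3, 4, 1, 3, 5, 1, 6].
The maximum is 6; one witness is 8, 12, 19, 21, 25, 30 at positions 7,8,9,10,13,15.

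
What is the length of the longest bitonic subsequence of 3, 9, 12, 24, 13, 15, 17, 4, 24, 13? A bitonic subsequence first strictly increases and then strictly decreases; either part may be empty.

Let inc[i] be the LIS ending at i and dec[i] the longest strictly decreasing subsequence starting at i. inc = [1, 2, 3, 4, 4, 5, 6, 2, 7, 4], dec = [1, 2, 2, 3, 2, 2, 2, 1, 2, 1].
max_i inc[i]+dec[i]−1 = 8, with one witness 3, 9, 12, 13, 15, 17, 24, 13.

8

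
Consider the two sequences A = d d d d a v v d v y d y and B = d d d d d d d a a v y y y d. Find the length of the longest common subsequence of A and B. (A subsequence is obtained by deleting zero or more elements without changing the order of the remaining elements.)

A longest common subsequence is ddddavyd (length 8); the LCS DP confirms no longer common subsequence exists.

8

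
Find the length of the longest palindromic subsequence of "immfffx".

3

Using dp[i][j] = 2 + dp[i+1][j−1] if the ends match, else max(dp[i+1][j], dp[i][j−1]):
dp[1][7] = 3. A witness is fff at positions 4,5,6.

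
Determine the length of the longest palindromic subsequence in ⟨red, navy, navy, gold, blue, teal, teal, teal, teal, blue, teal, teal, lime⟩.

6

One longest palindromic subsequence is teal teal teal teal teal teal (positions 6,7,8,9,11,12); it reads the same forward and backward, and the interval DP gives dp[1][13] = 6.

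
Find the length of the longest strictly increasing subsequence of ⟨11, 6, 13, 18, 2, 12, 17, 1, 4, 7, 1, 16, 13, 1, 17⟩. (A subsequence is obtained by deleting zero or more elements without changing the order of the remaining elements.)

5

One longest increasing subsequence is 2, 4, 7, 16, 17 (positions 5,9,10,12,15), of length 5; no longer one exists.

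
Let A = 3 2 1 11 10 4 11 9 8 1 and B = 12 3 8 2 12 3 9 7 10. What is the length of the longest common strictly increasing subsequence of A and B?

A longest common strictly increasing subsequence is 3, 8 (length 2); it appears in order in both A and B, and no longer such subsequence exists.

2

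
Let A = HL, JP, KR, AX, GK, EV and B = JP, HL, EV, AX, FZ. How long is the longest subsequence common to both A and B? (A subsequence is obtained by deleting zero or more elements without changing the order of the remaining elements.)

2

Backtracking the LCS table gives one alignment: HL (A1,B2) → AX (A4,B4).
So the longest common subsequence has length 2.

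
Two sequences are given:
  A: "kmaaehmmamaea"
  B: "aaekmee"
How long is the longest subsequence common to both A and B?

A longest common subsequence is aaeme (length 5); the LCS DP confirms no longer common subsequence exists.

5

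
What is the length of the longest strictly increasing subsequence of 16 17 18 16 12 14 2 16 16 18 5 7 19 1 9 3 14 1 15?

6

Scanning left to right, the best length ending at each element is: 16→1, 17→2, 18→3, 16→1, 12→1, 14→2, 2→1, 16→3, 16→3, 18→4, 5→2, 7→3, 19→5, 1→1, 9→4, 3→2, 14→5, 1→1, 15→6.
So the longest increasing subsequence has length 6, e.g. 2, 5, 7, 9, 14, 15.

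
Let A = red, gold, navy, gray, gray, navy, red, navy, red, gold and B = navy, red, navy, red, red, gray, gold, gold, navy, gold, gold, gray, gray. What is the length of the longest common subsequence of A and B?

5

Backtracking the LCS table gives one alignment: red (A1,B5) → gold (A2,B8) → navy (A3,B9) → gray (A4,B12) → gray (A5,B13).
So the longest common subsequence has length 5.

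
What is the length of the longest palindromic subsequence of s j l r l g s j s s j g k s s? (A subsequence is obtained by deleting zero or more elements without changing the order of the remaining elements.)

8

Using dp[i][j] = 2 + dp[i+1][j−1] if the ends match, else max(dp[i+1][j], dp[i][j−1]):
dp[1][15] = 8. A witness is ssjssjss at positions 1,7,8,9,10,11,14,15.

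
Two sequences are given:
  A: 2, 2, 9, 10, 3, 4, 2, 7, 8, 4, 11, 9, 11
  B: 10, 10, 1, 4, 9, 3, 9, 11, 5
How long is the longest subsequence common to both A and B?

4

A longest common subsequence is 9, 3, 9, 11 (length 4); the LCS DP confirms no longer common subsequence exists.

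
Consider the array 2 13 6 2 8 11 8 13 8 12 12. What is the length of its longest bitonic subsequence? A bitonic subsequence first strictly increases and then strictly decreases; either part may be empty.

Let inc[i] be the LIS ending at i and dec[i] the longest strictly decreasing subsequence starting at i. inc = [1, 2, 2, 1, 3, 4, 3, 5, 3, 5, 5], dec = [1, 3, 2, 1, 1, 2, 1, 2, 1, 1, 1].
max_i inc[i]+dec[i]−1 = 6, with one witness 2, 6, 8, 11, 13, 12.

6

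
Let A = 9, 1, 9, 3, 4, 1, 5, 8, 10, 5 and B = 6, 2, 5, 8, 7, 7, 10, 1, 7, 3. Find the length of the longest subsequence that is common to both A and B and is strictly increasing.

3

A longest common strictly increasing subsequence is 5, 8, 10 (length 3); it appears in order in both A and B, and no longer such subsequence exists.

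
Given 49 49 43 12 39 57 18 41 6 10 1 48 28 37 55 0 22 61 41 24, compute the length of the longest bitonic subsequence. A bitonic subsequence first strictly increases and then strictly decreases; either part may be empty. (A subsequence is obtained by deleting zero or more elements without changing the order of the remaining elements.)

Let inc[i] be the LIS ending at i and dec[i] the longest strictly decreasing subsequence starting at i. inc = [1, 1, 1, 1, 2, 3, 2, 3, 1, 2, 1, 4, 3, 4, 5, 1, 3, 6, 5, 4], dec = [7, 7, 6, 4, 5, 5, 4, 4, 3, 3, 2, 3, 2, 2, 3, 1, 1, 3, 2, 1].
max_i inc[i]+dec[i]−1 = 8, with one witness 12, 39, 41, 48, 55, 61, 41, 24.

8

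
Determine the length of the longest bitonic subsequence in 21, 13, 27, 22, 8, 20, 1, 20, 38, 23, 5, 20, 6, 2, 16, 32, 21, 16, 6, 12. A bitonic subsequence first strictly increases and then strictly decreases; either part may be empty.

8

One longest bitonic subsequence is 1, 5, 6, 16, 32, 21, 16, 12 (positions 7,11,13,15,16,17,18,20): it rises to 32 then falls. Length 8 is optimal.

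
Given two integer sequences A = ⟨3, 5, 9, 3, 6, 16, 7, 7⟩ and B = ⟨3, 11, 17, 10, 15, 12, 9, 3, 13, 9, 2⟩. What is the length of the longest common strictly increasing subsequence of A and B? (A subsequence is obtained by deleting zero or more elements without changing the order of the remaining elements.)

A longest common strictly increasing subsequence is 3, 9 (length 2); it appears in order in both A and B, and no longer such subsequence exists.

2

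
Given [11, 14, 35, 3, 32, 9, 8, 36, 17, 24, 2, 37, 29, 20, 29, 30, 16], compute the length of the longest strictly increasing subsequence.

Scanning left to right, the best length ending at each element is: 11→1, 14→2, 35→3, 3→1, 32→3, 9→2, 8→2, 36→4, 17→3, 24→4, 2→1, 37→5, 29→5, 20→4, 29→5, 30→6, 16→3.
So the longest increasing subsequence has length 6, e.g. 11, 14, 17, 24, 29, 30.

6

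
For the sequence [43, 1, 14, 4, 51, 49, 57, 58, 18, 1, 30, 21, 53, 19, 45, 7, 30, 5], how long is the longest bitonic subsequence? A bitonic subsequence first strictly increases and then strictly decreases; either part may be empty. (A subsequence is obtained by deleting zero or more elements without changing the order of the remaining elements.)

Let inc[i] be the LIS ending at i and dec[i] the longest strictly decreasing subsequence starting at i. inc = [1, 1, 2, 2, 3, 3, 4, 5, 3, 1, 4, 4, 5, 4, 5, 3, 5, 3], dec = [6, 1, 3, 2, 7, 6, 6, 6, 3, 1, 5, 4, 4, 3, 3, 2, 2, 1].
max_i inc[i]+dec[i]−1 = 10, with one witness 1, 14, 51, 57, 58, 30, 21, 19, 7, 5.

10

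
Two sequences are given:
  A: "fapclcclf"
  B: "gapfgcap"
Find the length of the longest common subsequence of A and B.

3

A longest common subsequence is fap (length 3); the LCS DP confirms no longer common subsequence exists.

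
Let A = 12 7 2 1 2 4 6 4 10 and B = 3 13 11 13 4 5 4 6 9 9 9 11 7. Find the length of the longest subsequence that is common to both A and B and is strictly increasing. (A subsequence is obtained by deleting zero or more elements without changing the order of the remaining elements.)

2

For each value that appears in both, track the longest common increasing run ending there.
The best achievable length is 2; one witness is 4, 6 (A-positions 6,7, B-positions 5,8).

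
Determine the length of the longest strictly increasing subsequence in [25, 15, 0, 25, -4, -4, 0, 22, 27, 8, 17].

4

Scanning left to right, the best length ending at each element is: 25→1, 15→1, 0→1, 25→2, -4→1, -4→1, 0→2, 22→3, 27→4, 8→3, 17→4.
So the longest increasing subsequence has length 4, e.g. -4, 0, 22, 27.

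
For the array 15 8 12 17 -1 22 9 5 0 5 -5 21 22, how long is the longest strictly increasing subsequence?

One longest increasing subsequence is 8, 12, 17, 21, 22 (positions 2,3,4,12,13), of length 5; no longer one exists.

5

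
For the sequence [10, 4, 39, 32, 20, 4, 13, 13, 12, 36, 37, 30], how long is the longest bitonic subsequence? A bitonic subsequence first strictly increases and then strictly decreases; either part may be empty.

6

One longest bitonic subsequence is 10, 39, 32, 20, 13, 12 (positions 1,3,4,5,8,9): it rises to 39 then falls. Length 6 is optimal.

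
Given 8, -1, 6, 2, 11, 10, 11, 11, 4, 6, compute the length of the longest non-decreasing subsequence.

Scanning left to right, the best length ending at each element is: 8→1, -1→1, 6→2, 2→2, 11→3, 10→3, 11→4, 11→5, 4→3, 6→4.
So the longest non-decreasing subsequence has length 5, e.g. -1, 6, 11, 11, 11.

5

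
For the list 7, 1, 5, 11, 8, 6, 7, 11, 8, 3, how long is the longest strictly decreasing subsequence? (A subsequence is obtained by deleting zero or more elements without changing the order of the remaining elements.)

Let dp[i] be the longest decreasing subsequence ending at position i. Then dp = [1, 2, 2, 1, 2, 3, 3, 1, 2, 4].
The maximum is 4; one witness is 11, 8, 6, 3 at positions 4,5,6,10.

4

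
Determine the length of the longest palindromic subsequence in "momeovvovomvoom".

One longest palindromic subsequence is moovovovoom (positions 1,2,5,6,8,9,10,12,13,14,15); it reads the same forward and backward, and the interval DP gives dp[1][15] = 11.

11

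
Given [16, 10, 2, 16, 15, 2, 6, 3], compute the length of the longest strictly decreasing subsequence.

4

Let dp[i] be the longest decreasing subsequence ending at position i. Then dp = [1, 2, 3, 1, 2, 3, 3, 4].
The maximum is 4; one witness is 16, 10, 6, 3 at positions 1,2,7,8.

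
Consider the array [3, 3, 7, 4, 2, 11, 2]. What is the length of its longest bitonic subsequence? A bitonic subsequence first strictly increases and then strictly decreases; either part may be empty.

One longest bitonic subsequence is 3, 7, 4, 2 (positions 1,3,4,7): it rises to 7 then falls. Length 4 is optimal.

4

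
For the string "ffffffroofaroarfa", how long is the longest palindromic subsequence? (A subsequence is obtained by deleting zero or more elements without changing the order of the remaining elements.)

Using dp[i][j] = 2 + dp[i+1][j−1] if the ends match, else max(dp[i+1][j], dp[i][j−1]):
dp[1][17] = 8. A witness is ffffffff at positions 1,2,3,4,5,6,10,16.

8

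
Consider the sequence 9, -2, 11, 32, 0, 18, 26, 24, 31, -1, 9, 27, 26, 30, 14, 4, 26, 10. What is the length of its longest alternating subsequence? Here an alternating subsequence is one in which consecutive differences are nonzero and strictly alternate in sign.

14

Track the best alternating length ending on an up-step vs a down-step at each position: up/down = 1/1, 1/2, 3/1, 3/1, 3/4, 5/4, 5/4, 5/6, 7/4, 3/8, 9/8, 9/8, 9/10, 11/8, 9/12, 9/12, 13/12, 13/14.
The maximum over both is 14; one such subsequence is 9, -2, 11, 0, 26, 24, 31, -1, 27, 26, 30, 14, 26, 10.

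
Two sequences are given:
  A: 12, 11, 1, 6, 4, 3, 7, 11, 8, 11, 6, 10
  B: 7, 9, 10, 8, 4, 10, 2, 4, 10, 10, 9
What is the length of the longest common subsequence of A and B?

3

A longest common subsequence is 7, 8, 10 (length 3); the LCS DP confirms no longer common subsequence exists.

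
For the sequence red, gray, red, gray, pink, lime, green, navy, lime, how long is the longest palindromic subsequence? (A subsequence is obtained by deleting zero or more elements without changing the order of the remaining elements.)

3

One longest palindromic subsequence is lime navy lime (positions 6,8,9); it reads the same forward and backward, and the interval DP gives dp[1][9] = 3.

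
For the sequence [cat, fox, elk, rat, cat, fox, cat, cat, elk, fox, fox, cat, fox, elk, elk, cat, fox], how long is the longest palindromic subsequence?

Using dp[i][j] = 2 + dp[i+1][j−1] if the ends match, else max(dp[i+1][j], dp[i][j−1]):
dp[1][17] = 10. A witness is fox cat fox cat fox fox cat fox cat fox at positions 2,5,6,7,10,11,12,13,16,17.

10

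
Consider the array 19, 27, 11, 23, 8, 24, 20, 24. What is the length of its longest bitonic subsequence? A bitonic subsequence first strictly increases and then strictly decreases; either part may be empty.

Let inc[i] be the LIS ending at i and dec[i] the longest strictly decreasing subsequence starting at i. inc = [1, 2, 1, 2, 1, 3, 2, 3], dec = [3, 3, 2, 2, 1, 2, 1, 1].
max_i inc[i]+dec[i]−1 = 4, with one witness 19, 27, 24, 20.

4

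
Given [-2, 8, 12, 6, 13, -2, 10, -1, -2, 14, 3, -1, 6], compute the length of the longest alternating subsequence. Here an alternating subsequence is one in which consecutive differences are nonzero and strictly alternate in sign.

A longest alternating subsequence is -2, 8, 6, 13, -2, 10, -1, 14, 3, 6 (positions 1,2,4,5,6,7,8,10,11,13); its 9 consecutive differences strictly alternate in sign, and length 10 is optimal.

10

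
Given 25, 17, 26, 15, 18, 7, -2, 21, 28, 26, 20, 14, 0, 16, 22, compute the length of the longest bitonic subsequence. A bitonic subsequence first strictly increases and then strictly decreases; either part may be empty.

Let inc[i] be the LIS ending at i and dec[i] the longest strictly decreasing subsequence starting at i. inc = [1, 1, 2, 1, 2, 1, 1, 3, 4, 4, 3, 2, 2, 3, 4], dec = [5, 4, 5, 3, 3, 2, 1, 4, 5, 4, 3, 2, 1, 1, 1].
max_i inc[i]+dec[i]−1 = 8, with one witness 17, 18, 21, 28, 26, 20, 14, 0.

8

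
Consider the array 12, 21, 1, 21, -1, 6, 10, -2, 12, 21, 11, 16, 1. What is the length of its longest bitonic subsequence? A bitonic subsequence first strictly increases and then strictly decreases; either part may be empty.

One longest bitonic subsequence is 1, 6, 10, 12, 21, 16, 1 (positions 3,6,7,9,10,12,13): it rises to 21 then falls. Length 7 is optimal.

7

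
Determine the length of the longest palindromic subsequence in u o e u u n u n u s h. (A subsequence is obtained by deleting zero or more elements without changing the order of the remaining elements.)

One longest palindromic subsequence is ununu (positions 5,6,7,8,9); it reads the same forward and backward, and the interval DP gives dp[1][11] = 5.

5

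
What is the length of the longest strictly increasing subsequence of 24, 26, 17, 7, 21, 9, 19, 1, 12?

3

Let dp[i] be the longest increasing subsequence ending at position i. Then dp = [1, 2, 1, 1, 2, 2, 3, 1, 3].
The maximum is 3; one witness is 7, 9, 19 at positions 4,6,7.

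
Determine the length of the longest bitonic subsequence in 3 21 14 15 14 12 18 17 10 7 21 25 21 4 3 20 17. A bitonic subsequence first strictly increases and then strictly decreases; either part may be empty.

One longest bitonic subsequence is 3, 21, 15, 14, 12, 10, 7, 4, 3 (positions 1,2,4,5,6,9,10,14,15): it rises to 21 then falls. Length 9 is optimal.

9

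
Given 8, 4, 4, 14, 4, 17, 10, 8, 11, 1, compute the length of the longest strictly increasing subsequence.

3

Let dp[i] be the longest increasing subsequence ending at position i. Then dp = [1, 1, 1, 2, 1, 3, 2, 2, 3, 1].
The maximum is 3; one witness is 8, 14, 17 at positions 1,4,6.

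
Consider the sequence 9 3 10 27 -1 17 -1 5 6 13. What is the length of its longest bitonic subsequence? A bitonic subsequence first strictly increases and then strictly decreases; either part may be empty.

One longest bitonic subsequence is 9, 10, 27, 17, 13 (positions 1,3,4,6,10): it rises to 27 then falls. Length 5 is optimal.

5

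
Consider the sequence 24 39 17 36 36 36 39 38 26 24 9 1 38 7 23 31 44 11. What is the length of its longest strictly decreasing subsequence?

6

Let dp[i] be the longest decreasing subsequence ending at position i. Then dp = [1, 1, 2, 2, 2, 2, 1, 2, 3, 4, 5, 6, 2, 6, 5, 3, 1, 6].
The maximum is 6; one witness is 39, 36, 26, 24, 9, 1 at positions 2,4,9,10,11,12.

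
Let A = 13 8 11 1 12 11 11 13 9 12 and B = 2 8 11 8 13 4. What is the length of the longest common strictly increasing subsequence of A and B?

3

A longest common strictly increasing subsequence is 8, 11, 13 (length 3); it appears in order in both A and B, and no longer such subsequence exists.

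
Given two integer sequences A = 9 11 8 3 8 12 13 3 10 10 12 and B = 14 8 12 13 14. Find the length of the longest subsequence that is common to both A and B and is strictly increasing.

3

A longest common strictly increasing subsequence is 8, 12, 13 (length 3); it appears in order in both A and B, and no longer such subsequence exists.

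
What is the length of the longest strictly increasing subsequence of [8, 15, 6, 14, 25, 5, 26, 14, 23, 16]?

Let dp[i] be the longest increasing subsequence ending at position i. Then dp = [1, 2, 1, 2, 3, 1, 4, 2, 3, 3].
The maximum is 4; one witness is 8, 15, 25, 26 at positions 1,2,5,7.

4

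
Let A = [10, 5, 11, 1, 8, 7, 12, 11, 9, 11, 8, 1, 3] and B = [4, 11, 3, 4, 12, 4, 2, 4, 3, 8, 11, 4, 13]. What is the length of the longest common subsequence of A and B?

A longest common subsequence is 11, 8, 11 (length 3); the LCS DP confirms no longer common subsequence exists.

3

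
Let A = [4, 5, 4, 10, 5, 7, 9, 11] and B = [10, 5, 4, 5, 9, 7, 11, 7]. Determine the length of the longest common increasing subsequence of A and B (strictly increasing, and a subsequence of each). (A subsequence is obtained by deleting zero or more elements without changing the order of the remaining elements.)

For each value that appears in both, track the longest common increasing run ending there.
The best achievable length is 4; one witness is 4, 5, 9, 11 (A-positions 1,2,7,8, B-positions 3,4,5,7).

4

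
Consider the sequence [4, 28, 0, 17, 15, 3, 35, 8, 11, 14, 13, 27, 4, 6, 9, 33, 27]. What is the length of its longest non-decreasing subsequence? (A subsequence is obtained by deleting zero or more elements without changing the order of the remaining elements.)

7

One longest non-decreasing subsequence is 0, 3, 8, 11, 14, 27, 33 (positions 3,6,8,9,10,12,16), of length 7; no longer one exists.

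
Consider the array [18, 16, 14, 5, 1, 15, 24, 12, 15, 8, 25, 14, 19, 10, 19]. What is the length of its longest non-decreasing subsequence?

Let dp[i] be the longest non-decreasing subsequence ending at position i. Then dp = [1, 1, 1, 1, 1, 2, 3, 2, 3, 2, 4, 3, 4, 3, 5].
The maximum is 5; one witness is 14, 15, 15, 19, 19 at positions 3,6,9,13,15.

5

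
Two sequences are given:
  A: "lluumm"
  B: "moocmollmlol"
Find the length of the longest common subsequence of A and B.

3

A longest common subsequence is llm (length 3); the LCS DP confirms no longer common subsequence exists.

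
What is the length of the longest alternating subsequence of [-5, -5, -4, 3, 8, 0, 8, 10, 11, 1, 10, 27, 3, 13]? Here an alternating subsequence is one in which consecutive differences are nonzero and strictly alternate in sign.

8

Track the best alternating length ending on an up-step vs a down-step at each position: up/down = 1/1, 1/1, 2/1, 2/1, 2/1, 2/3, 4/1, 4/1, 4/1, 4/5, 6/5, 6/1, 6/7, 8/7.
The maximum over both is 8; one such subsequence is -5, 3, 0, 8, 1, 10, 3, 13.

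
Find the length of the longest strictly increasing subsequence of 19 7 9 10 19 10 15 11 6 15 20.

One longest increasing subsequence is 7, 9, 10, 11, 15, 20 (positions 2,3,4,8,10,11), of length 6; no longer one exists.

6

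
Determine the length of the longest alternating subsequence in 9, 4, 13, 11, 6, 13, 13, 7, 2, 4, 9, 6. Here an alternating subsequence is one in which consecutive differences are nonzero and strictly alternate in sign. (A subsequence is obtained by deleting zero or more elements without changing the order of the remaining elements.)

8

A longest alternating subsequence is 9, 4, 13, 11, 13, 7, 9, 6 (positions 1,2,3,4,6,8,11,12); its 7 consecutive differences strictly alternate in sign, and length 8 is optimal.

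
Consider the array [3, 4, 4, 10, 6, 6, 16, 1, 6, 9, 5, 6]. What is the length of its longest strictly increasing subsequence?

4

One longest increasing subsequence is 3, 4, 10, 16 (positions 1,2,4,7), of length 4; no longer one exists.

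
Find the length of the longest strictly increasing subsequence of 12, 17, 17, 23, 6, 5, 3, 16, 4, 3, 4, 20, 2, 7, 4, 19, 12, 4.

4

Let dp[i] be the longest increasing subsequence ending at position i. Then dp = [1, 2, 2, 3, 1, 1, 1, 2, 2, 1, 2, 3, 1, 3, 2, 4, 4, 2].
The maximum is 4; one witness is 3, 4, 7, 19 at positions 7,9,14,16.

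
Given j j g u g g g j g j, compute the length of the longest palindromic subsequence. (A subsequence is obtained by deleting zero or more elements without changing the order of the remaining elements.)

8

Using dp[i][j] = 2 + dp[i+1][j−1] if the ends match, else max(dp[i+1][j], dp[i][j−1]):
dp[1][10] = 8. A witness is jjggggjj at positions 1,2,3,5,6,7,8,10.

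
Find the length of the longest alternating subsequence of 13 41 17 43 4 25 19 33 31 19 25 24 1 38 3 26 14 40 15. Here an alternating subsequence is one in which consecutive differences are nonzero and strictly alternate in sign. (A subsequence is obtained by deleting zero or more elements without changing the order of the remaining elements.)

17

Track the best alternating length ending on an up-step vs a down-step at each position: up/down = 1/1, 2/1, 2/3, 4/1, 1/5, 6/5, 6/7, 8/5, 8/9, 6/9, 10/9, 10/11, 1/11, 12/5, 12/13, 14/13, 14/15, 16/5, 16/17.
The maximum over both is 17; one such subsequence is 13, 41, 17, 43, 4, 25, 19, 33, 19, 25, 24, 38, 3, 26, 14, 40, 15.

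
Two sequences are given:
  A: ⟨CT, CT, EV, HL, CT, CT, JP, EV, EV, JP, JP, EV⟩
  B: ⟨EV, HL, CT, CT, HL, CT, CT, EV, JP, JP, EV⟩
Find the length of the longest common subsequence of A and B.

9

Backtracking the LCS table gives one alignment: CT (A1,B3) → CT (A2,B4) → HL (A4,B5) → CT (A5,B6) → CT (A6,B7) → EV (A9,B8) → JP (A10,B9) → JP (A11,B10) → EV (A12,B11).
So the longest common subsequence has length 9.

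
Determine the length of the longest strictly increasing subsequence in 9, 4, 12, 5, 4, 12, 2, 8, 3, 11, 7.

4

Let dp[i] be the longest increasing subsequence ending at position i. Then dp = [1, 1, 2, 2, 1, 3, 1, 3, 2, 4, 3].
The maximum is 4; one witness is 4, 5, 8, 11 at positions 2,4,8,10.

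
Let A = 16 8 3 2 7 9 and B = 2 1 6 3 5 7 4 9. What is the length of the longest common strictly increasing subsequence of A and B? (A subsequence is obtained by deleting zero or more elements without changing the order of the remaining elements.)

3

For each value that appears in both, track the longest common increasing run ending there.
The best achievable length is 3; one witness is 2, 7, 9 (A-positions 4,5,6, B-positions 1,6,8).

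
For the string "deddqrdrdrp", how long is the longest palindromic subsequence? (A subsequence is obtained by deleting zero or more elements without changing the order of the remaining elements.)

5

One longest palindromic subsequence is rdrdr (positions 6,7,8,9,10); it reads the same forward and backward, and the interval DP gives dp[1][11] = 5.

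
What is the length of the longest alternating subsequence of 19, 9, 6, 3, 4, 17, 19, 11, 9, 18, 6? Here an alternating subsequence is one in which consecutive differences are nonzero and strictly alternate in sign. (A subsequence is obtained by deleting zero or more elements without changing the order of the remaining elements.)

6

Track the best alternating length ending on an up-step vs a down-step at each position: up/down = 1/1, 1/2, 1/2, 1/2, 3/2, 3/2, 3/1, 3/4, 3/4, 5/4, 3/6.
The maximum over both is 6; one such subsequence is 19, 9, 17, 11, 18, 6.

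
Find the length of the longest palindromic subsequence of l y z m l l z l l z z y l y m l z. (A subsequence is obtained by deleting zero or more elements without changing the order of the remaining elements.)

Using dp[i][j] = 2 + dp[i+1][j−1] if the ends match, else max(dp[i+1][j], dp[i][j−1]):
dp[1][17] = 11. A witness is lyzllzllzyl at positions 1,2,3,5,6,7,8,9,11,14,16.

11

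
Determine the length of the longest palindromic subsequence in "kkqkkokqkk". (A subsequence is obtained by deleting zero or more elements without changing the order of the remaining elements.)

9

One longest palindromic subsequence is kkqkokqkk (positions 1,2,3,4,6,7,8,9,10); it reads the same forward and backward, and the interval DP gives dp[1][10] = 9.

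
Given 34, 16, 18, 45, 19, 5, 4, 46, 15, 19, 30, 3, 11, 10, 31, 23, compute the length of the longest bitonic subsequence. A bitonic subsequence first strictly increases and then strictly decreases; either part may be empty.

7

Let inc[i] be the LIS ending at i and dec[i] the longest strictly decreasing subsequence starting at i. inc = [1, 1, 2, 3, 3, 1, 1, 4, 2, 3, 4, 1, 2, 2, 5, 4], dec = [5, 4, 4, 5, 4, 3, 2, 4, 3, 3, 3, 1, 2, 1, 2, 1].
max_i inc[i]+dec[i]−1 = 7, with one witness 16, 18, 45, 19, 15, 11, 10.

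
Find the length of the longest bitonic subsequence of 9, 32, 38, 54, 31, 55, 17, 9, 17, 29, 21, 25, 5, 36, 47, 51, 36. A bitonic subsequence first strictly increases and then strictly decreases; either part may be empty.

8

Let inc[i] be the LIS ending at i and dec[i] the longest strictly decreasing subsequence starting at i. inc = [1, 2, 3, 4, 2, 5, 2, 1, 2, 3, 3, 4, 1, 5, 6, 7, 5], dec = [2, 5, 5, 5, 4, 4, 3, 2, 2, 3, 2, 2, 1, 1, 2, 2, 1].
max_i inc[i]+dec[i]−1 = 8, with one witness 9, 32, 38, 54, 31, 29, 25, 5.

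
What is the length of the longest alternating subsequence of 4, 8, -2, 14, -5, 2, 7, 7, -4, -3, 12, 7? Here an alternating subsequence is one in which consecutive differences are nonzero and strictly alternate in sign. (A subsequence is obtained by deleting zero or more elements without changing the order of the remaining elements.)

9

Track the best alternating length ending on an up-step vs a down-step at each position: up/down = 1/1, 2/1, 1/3, 4/1, 1/5, 6/5, 6/5, 6/5, 6/7, 8/7, 8/5, 8/9.
The maximum over both is 9; one such subsequence is 4, 8, -2, 14, -5, 2, -4, 12, 7.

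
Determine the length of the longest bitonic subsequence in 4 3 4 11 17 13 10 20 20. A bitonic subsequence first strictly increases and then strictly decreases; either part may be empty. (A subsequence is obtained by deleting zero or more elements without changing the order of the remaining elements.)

6

Let inc[i] be the LIS ending at i and dec[i] the longest strictly decreasing subsequence starting at i. inc = [1, 1, 2, 3, 4, 4, 3, 5, 5], dec = [2, 1, 1, 2, 3, 2, 1, 1, 1].
max_i inc[i]+dec[i]−1 = 6, with one witness 3, 4, 11, 17, 13, 10.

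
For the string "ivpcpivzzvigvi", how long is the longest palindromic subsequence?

10

Using dp[i][j] = 2 + dp[i+1][j−1] if the ends match, else max(dp[i+1][j], dp[i][j−1]):
dp[1][14] = 10. A witness is ivivzzvivi at positions 1,2,6,7,8,9,10,11,13,14.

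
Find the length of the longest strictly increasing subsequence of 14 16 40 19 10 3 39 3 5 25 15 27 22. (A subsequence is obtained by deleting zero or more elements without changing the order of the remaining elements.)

Scanning left to right, the best length ending at each element is: 14→1, 16→2, 40→3, 19→3, 10→1, 3→1, 39→4, 3→1, 5→2, 25→4, 15→3, 27→5, 22→4.
So the longest increasing subsequence has length 5, e.g. 14, 16, 19, 25, 27.

5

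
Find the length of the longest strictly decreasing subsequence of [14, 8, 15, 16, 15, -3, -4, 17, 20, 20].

Let dp[i] be the longest decreasing subsequence ending at position i. Then dp = [1, 2, 1, 1, 2, 3, 4, 1, 1, 1].
The maximum is 4; one witness is 14, 8, -3, -4 at positions 1,2,6,7.

4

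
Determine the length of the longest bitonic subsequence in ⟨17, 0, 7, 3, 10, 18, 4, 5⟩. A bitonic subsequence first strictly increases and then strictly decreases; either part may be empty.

One longest bitonic subsequence is 0, 7, 10, 18, 5 (positions 2,3,5,6,8): it rises to 18 then falls. Length 5 is optimal.

5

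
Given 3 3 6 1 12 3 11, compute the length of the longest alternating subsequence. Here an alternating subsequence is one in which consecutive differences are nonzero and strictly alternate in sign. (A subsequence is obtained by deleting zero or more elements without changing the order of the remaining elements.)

6

Track the best alternating length ending on an up-step vs a down-step at each position: up/down = 1/1, 1/1, 2/1, 1/3, 4/1, 4/5, 6/5.
The maximum over both is 6; one such subsequence is 3, 6, 1, 12, 3, 11.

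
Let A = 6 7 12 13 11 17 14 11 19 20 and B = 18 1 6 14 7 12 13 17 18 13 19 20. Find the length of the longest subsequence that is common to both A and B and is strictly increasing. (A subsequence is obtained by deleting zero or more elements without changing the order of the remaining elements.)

A longest common strictly increasing subsequence is 6, 7, 12, 13, 17, 19, 20 (length 7); it appears in order in both A and B, and no longer such subsequence exists.

7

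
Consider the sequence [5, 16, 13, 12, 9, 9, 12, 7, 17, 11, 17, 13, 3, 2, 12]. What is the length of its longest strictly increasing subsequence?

4

Let dp[i] be the longest increasing subsequence ending at position i. Then dp = [1, 2, 2, 2, 2, 2, 3, 2, 4, 3, 4, 4, 1, 1, 4].
The maximum is 4; one witness is 5, 9, 12, 17 at positions 1,5,7,9.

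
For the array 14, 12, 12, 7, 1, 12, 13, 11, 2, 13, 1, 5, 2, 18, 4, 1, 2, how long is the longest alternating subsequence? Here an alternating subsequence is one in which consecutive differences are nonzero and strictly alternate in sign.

11

Track the best alternating length ending on an up-step vs a down-step at each position: up/down = 1/1, 1/2, 1/2, 1/2, 1/2, 3/2, 3/2, 3/4, 3/4, 5/2, 1/6, 7/6, 7/8, 9/1, 9/10, 1/10, 11/10.
The maximum over both is 11; one such subsequence is 14, 7, 12, 11, 13, 1, 5, 2, 18, 1, 2.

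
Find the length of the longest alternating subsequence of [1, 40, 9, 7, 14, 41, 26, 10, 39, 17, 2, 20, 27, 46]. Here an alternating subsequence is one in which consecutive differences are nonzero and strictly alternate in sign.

8

A longest alternating subsequence is 1, 40, 9, 41, 26, 39, 17, 20 (positions 1,2,3,6,7,9,10,12); its 7 consecutive differences strictly alternate in sign, and length 8 is optimal.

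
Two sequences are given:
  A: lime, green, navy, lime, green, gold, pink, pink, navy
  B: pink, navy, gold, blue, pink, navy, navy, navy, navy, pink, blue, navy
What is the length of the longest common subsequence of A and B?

5

A longest common subsequence is navy, gold, pink, pink, navy (length 5); the LCS DP confirms no longer common subsequence exists.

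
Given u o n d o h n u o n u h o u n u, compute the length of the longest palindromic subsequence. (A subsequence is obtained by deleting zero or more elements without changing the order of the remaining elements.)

Using dp[i][j] = 2 + dp[i+1][j−1] if the ends match, else max(dp[i+1][j], dp[i][j−1]):
dp[1][16] = 11. A witness is unohunuhonu at positions 1,3,5,6,8,10,11,12,13,15,16.

11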